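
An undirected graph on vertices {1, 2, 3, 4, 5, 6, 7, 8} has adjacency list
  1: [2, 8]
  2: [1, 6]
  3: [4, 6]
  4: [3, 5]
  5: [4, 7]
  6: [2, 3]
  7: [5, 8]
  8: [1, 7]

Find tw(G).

2

A width-2 tree decomposition is:
Bags: B1 = {1, 2, 8}  B2 = {2, 7, 8}  B3 = {2, 5, 7}  B4 = {2, 4, 5}  B5 = {2, 3, 4}  B6 = {2, 3, 6}
Tree: B1–B2, B2–B3, B3–B4, B4–B5, B5–B6
The largest bag has 3 vertices, giving width 2; this decomposition certifies tw(G) ≤ 2. Since 2–1–8–7–5–4–3–6–2 is a cycle in G, G is not acyclic. Forests are exactly the graphs of treewidth ≤ 1, so tw(G) ≥ 2. Therefore the treewidth is 2.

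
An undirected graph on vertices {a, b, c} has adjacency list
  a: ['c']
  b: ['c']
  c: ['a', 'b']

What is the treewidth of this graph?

1

A width-1 tree decomposition is:
Bags: B1 = {b, c}  B2 = {a, c}
Tree: B1–B2
The largest bag has 2 vertices, giving width 1; this decomposition certifies tw(G) ≤ 1. G has an edge, so its treewidth is at least 1. Hence tw(G) = 1 exactly.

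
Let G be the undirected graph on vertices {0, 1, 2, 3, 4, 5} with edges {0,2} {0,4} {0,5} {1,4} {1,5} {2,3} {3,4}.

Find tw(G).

2

A width-2 tree decomposition is:
Bags: B1 = {2, 3, 4}  B2 = {0, 2, 4}  B3 = {0, 1, 4}  B4 = {0, 1, 5}
Tree: B1–B2, B2–B3, B3–B4
Every bag has size at most 3, so the width is 3 − 1 = 2 and tw(G) ≤ 2. The edges 3–2–0–4–3 form a cycle, so G is not a tree and its treewidth is at least 2. Hence tw(G) = 2 exactly.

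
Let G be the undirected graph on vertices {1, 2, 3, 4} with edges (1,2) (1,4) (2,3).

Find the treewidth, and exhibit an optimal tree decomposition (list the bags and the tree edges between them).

The largest bag has 2 vertices, giving width 1; this decomposition certifies tw(G) ≤ 1. Any graph with an edge has treewidth ≥ 1, and G has the edge 4–1. Combining the bounds, tw(G) = 1.

Treewidth 1.
Bags: B1 = {1, 4}  B2 = {1, 2}  B3 = {2, 3}
Tree: B1–B2, B2–B3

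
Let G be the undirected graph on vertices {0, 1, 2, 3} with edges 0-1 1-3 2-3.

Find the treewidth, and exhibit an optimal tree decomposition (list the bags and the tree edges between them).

Each bag holds 2 vertices, so the decomposition has width 1, which upper-bounds the treewidth. G has an edge, so its treewidth is at least 1. Hence tw(G) = 1 exactly.

Treewidth 1.
One such decomposition:
Bags: B1 = {0, 1}  B2 = {1, 3}  B3 = {2, 3}
Tree: B1–B2, B2–B3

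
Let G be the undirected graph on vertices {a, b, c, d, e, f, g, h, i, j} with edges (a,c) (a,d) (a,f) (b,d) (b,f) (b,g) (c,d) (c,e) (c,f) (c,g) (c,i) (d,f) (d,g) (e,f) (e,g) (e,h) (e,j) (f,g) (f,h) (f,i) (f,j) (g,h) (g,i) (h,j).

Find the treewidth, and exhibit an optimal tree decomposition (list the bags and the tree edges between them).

Every bag has size at most 4, so the width is 4 − 1 = 3 and tw(G) ≤ 3. On the other hand G contains the 4-clique {e, f, g, h}. A clique must lie in a single bag of any decomposition, so no decomposition can have width below 3. Combining the bounds, tw(G) = 3.

Treewidth 3.
One optimal decomposition is:
Bags: B1 = {c, e, f, g}  B2 = {c, d, f, g}  B3 = {c, f, g, i}  B4 = {e, f, g, h}  B5 = {a, c, d, f}  B6 = {b, d, f, g}  B7 = {e, f, h, j}
Tree: B1–B2, B2–B3, B1–B4, B2–B5, B2–B6, B4–B7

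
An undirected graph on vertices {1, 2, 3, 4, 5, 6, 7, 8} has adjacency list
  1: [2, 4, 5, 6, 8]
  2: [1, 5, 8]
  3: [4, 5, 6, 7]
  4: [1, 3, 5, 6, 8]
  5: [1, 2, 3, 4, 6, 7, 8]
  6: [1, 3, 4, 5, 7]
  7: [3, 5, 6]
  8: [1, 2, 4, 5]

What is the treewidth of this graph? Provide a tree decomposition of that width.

Treewidth 3.
Bags: B1 = {1, 4, 5, 6}  B2 = {1, 4, 5, 8}  B3 = {1, 2, 5, 8}  B4 = {3, 4, 5, 6}  B5 = {3, 5, 6, 7}
Tree: B1–B2, B2–B3, B1–B4, B4–B5

The largest bag has 4 vertices, giving width 3; this decomposition certifies tw(G) ≤ 3. Conversely, {1, 2, 5, 8} is a clique of size 4, and the vertices of any clique must share a bag in every tree decomposition; so some bag has ≥ 4 vertices and tw(G) ≥ 3. Therefore the treewidth is 3.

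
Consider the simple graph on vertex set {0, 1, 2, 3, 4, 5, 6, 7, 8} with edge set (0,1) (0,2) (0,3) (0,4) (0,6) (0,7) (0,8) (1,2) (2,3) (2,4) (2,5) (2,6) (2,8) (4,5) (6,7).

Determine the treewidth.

2

A width-2 tree decomposition is:
Bags: B1 = {0, 2, 6}  B2 = {0, 2, 8}  B3 = {0, 2, 3}  B4 = {0, 6, 7}  B5 = {0, 1, 2}  B6 = {0, 2, 4}  B7 = {2, 4, 5}
Tree: B1–B2, B1–B3, B1–B4, B2–B5, B2–B6, B6–B7
Every bag has size at most 3, so the width is 3 − 1 = 2 and tw(G) ≤ 2. For the lower bound, the 3 vertices {0, 1, 2} are pairwise adjacent, and any tree decomposition puts a clique entirely inside one bag — forcing width ≥ 2. Therefore the treewidth is 2.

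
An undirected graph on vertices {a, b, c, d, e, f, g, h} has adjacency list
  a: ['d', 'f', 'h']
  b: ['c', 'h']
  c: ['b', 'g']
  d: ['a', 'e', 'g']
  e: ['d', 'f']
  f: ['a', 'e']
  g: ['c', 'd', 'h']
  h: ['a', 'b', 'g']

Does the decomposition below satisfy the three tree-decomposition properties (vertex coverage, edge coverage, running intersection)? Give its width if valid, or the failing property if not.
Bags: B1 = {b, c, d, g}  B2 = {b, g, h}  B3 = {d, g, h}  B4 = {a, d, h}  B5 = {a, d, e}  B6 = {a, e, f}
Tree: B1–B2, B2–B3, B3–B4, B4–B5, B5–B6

No — bags containing vertex d are not connected in the tree.

A tree decomposition must satisfy three properties: every vertex lies in some bag; for every edge, both endpoints lie together in some bag; and for every vertex, the bags containing it form a connected subtree. Here bags containing vertex d are not connected in the tree, so the decomposition is invalid.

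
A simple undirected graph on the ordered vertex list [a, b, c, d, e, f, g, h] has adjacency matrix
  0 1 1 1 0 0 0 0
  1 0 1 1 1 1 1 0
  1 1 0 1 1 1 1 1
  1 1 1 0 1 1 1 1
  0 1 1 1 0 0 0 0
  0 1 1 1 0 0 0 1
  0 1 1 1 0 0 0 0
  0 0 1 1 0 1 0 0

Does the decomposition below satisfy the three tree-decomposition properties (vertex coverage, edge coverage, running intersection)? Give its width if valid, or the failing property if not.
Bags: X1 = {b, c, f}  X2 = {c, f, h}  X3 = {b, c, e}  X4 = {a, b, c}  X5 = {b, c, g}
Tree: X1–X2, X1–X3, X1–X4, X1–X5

No — vertex d appears in no bag.

A tree decomposition must satisfy three properties: every vertex lies in some bag; for every edge, both endpoints lie together in some bag; and for every vertex, the bags containing it form a connected subtree. Here vertex d appears in no bag, so the decomposition is invalid.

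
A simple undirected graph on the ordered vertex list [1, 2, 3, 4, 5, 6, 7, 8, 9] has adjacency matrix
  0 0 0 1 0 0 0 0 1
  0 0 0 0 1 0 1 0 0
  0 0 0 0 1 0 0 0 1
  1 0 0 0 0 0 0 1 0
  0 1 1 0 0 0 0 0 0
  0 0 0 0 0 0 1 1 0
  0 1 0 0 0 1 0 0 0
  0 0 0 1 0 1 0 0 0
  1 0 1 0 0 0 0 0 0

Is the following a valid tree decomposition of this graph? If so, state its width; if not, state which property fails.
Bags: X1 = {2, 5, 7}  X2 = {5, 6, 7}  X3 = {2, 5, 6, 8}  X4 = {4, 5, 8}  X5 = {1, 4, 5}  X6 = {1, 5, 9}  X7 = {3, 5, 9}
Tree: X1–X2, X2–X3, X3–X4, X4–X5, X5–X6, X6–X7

No — bags containing vertex 2 are not connected in the tree.

A tree decomposition must satisfy three properties: every vertex lies in some bag; for every edge, both endpoints lie together in some bag; and for every vertex, the bags containing it form a connected subtree. Here bags containing vertex 2 are not connected in the tree, so the decomposition is invalid.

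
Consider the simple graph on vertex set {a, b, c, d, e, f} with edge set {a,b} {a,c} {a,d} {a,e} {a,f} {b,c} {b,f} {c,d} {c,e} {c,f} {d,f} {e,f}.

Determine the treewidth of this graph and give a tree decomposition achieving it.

Each bag holds 4 vertices, so the decomposition has width 3, which upper-bounds the treewidth. For the lower bound, the 4 vertices {a, c, d, f} are pairwise adjacent, and any tree decomposition puts a clique entirely inside one bag — forcing width ≥ 3. Therefore the treewidth is 3.

Treewidth 3.
One such decomposition:
Bags: B1 = {a, b, c, f}  B2 = {a, c, d, f}  B3 = {a, c, e, f}
Tree: B1–B2, B2–B3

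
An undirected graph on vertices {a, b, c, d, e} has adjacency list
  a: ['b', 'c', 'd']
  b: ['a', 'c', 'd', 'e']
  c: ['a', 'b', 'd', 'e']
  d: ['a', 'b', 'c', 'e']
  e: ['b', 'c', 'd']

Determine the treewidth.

3

A width-3 tree decomposition is:
Bags: B1 = {a, b, c, d}  B2 = {b, c, d, e}
Tree: B1–B2
Every bag has size at most 4, so the width is 4 − 1 = 3 and tw(G) ≤ 3. On the other hand G contains the 4-clique {b, c, d, e}. A clique must lie in a single bag of any decomposition, so no decomposition can have width below 3. Therefore the treewidth is 3.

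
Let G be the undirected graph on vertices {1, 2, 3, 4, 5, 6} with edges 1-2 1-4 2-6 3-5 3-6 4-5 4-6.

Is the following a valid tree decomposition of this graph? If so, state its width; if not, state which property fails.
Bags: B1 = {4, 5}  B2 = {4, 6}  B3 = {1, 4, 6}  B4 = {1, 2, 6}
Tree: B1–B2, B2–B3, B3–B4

A tree decomposition must satisfy three properties: every vertex lies in some bag; for every edge, both endpoints lie together in some bag; and for every vertex, the bags containing it form a connected subtree. Here vertex 3 appears in no bag, so the decomposition is invalid.

No — vertex 3 appears in no bag.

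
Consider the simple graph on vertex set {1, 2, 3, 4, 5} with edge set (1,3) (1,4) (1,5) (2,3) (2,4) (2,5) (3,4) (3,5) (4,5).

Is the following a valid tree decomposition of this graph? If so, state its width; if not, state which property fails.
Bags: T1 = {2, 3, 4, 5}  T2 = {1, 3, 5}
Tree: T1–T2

No — edge (4,1) lies in no bag.

A tree decomposition must satisfy three properties: every vertex lies in some bag; for every edge, both endpoints lie together in some bag; and for every vertex, the bags containing it form a connected subtree. Here edge (4,1) lies in no bag, so the decomposition is invalid.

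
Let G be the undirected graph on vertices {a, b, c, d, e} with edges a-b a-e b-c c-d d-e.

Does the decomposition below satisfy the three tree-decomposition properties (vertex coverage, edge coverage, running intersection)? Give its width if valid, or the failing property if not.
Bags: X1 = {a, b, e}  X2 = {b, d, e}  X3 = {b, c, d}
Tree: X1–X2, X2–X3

Every vertex of G appears in some bag (union = {a, b, c, d, e}); every edge is covered by a bag; and for each vertex v the set of bags containing v is connected in the bag tree. The decomposition is therefore valid. The largest bag has 3 vertices, so the width is 2.

Yes; width 2.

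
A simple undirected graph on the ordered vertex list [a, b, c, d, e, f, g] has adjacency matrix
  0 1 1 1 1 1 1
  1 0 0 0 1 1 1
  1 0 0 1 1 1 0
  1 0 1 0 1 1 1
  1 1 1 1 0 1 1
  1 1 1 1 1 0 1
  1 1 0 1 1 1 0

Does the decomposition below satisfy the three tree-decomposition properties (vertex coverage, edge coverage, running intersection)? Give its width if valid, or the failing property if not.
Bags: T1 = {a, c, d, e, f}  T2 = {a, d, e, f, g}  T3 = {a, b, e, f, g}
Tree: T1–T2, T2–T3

Yes; width 4.

Every vertex of G appears in some bag (union = {a, b, c, d, e, f, g}); every edge is covered by a bag; and for each vertex v the set of bags containing v is connected in the bag tree. The decomposition is therefore valid. The largest bag has 5 vertices, so the width is 4.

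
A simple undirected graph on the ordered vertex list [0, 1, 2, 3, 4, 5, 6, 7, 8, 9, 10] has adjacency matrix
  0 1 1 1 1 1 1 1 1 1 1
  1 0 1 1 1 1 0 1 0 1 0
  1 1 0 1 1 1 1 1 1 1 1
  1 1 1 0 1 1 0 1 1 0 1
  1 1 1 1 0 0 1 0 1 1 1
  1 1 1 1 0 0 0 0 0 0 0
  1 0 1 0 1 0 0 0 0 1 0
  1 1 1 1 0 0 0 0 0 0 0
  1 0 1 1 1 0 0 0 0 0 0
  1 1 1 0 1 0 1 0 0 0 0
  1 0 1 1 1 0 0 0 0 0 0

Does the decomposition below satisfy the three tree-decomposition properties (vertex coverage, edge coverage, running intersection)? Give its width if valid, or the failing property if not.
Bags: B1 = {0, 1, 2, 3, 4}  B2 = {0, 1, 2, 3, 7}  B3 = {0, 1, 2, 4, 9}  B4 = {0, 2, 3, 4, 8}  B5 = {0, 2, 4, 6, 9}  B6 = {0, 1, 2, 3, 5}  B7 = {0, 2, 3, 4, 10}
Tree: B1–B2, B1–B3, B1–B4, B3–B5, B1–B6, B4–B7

Yes; width 4.

Vertex coverage: the bags together contain {0, 1, 2, 3, 4, 5, 6, 7, 8, 9, 10}, the full vertex set. Edge coverage: each edge of G has both endpoints in at least one bag. Running intersection: for every vertex, the bags containing it form a connected subtree. All three properties hold, so this is a valid tree decomposition of width max|bag| − 1 = 4, and hence tw(G) ≤ 4.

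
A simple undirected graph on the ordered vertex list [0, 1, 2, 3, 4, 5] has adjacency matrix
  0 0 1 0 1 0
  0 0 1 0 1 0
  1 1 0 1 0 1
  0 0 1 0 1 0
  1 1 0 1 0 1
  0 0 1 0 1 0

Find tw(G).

2

A width-2 tree decomposition is:
Bags: B1 = {1, 2, 4}  B2 = {2, 4, 5}  B3 = {0, 2, 4}  B4 = {2, 3, 4}
Tree: B1–B2, B2–B3, B3–B4
Every bag has size at most 3, so the width is 3 − 1 = 2 and tw(G) ≤ 2. The edges 1–2–5–4–1 form a cycle, so G is not a tree and its treewidth is at least 2. The upper and lower bounds meet at 2, so that is the treewidth.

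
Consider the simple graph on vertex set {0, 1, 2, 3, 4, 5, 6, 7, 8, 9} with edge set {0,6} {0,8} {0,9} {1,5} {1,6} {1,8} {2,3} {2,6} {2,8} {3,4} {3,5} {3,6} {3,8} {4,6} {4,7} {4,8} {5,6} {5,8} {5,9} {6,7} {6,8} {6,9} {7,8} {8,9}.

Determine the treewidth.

A width-3 tree decomposition is:
Bags: B1 = {5, 6, 8, 9}  B2 = {3, 5, 6, 8}  B3 = {0, 6, 8, 9}  B4 = {1, 5, 6, 8}  B5 = {3, 4, 6, 8}  B6 = {4, 6, 7, 8}  B7 = {2, 3, 6, 8}
Tree: B1–B2, B1–B3, B2–B4, B2–B5, B5–B6, B2–B7
Each bag holds 4 vertices, so the decomposition has width 3, which upper-bounds the treewidth. On the other hand G contains the 4-clique {0, 6, 8, 9}. A clique must lie in a single bag of any decomposition, so no decomposition can have width below 3. Therefore the treewidth is 3.

3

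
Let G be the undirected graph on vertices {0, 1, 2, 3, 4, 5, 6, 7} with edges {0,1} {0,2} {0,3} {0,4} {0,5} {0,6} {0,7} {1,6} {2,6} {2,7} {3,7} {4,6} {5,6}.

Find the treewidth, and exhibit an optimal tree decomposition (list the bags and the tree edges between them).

Treewidth 2.
Bags: B1 = {0, 2, 6}  B2 = {0, 2, 7}  B3 = {0, 5, 6}  B4 = {0, 4, 6}  B5 = {0, 3, 7}  B6 = {0, 1, 6}
Tree: B1–B2, B1–B3, B3–B4, B2–B5, B1–B6

The largest bag has 3 vertices, giving width 2; this decomposition certifies tw(G) ≤ 2. Conversely, {0, 3, 7} is a clique of size 3, and the vertices of any clique must share a bag in every tree decomposition; so some bag has ≥ 3 vertices and tw(G) ≥ 2. Combining the bounds, tw(G) = 2.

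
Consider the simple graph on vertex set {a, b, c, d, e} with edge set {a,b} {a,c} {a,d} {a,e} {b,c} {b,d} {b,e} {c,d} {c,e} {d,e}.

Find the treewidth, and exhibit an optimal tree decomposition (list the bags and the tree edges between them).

With just one bag of size 5, the width is 5 − 1 = 4, so tw(G) ≤ 4. Conversely, {a, b, c, d, e} is a clique of size 5, and the vertices of any clique must share a bag in every tree decomposition; so some bag has ≥ 5 vertices and tw(G) ≥ 4. Therefore the treewidth is 4.

Treewidth 4.
One optimal decomposition is:
Bags: B1 = {a, b, c, d, e}
Tree: (single bag)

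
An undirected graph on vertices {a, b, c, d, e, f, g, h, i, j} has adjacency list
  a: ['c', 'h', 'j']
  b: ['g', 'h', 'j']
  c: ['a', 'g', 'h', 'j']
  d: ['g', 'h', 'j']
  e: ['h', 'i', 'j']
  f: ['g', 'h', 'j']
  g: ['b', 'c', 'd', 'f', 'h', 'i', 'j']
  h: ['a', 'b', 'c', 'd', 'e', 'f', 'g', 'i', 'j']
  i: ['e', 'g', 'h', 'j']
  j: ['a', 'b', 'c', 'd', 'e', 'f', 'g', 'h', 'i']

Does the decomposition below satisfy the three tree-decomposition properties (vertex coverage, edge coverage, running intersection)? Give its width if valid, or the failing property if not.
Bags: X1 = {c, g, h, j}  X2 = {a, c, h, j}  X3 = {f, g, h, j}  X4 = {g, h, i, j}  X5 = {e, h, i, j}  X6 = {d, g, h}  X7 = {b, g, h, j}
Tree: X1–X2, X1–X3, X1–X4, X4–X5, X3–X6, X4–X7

A tree decomposition must satisfy three properties: every vertex lies in some bag; for every edge, both endpoints lie together in some bag; and for every vertex, the bags containing it form a connected subtree. Here edge (j,d) lies in no bag, so the decomposition is invalid.

No — edge (j,d) lies in no bag.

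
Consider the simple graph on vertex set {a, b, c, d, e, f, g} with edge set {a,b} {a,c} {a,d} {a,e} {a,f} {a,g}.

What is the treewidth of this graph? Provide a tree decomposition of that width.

The largest bag has 2 vertices, giving width 1; this decomposition certifies tw(G) ≤ 1. Since G has at least one edge (e.g. d–a), it is not an edgeless graph, so tw(G) ≥ 1. The upper and lower bounds meet at 1, so that is the treewidth.

Treewidth 1.
One optimal decomposition is:
Bags: B1 = {a, d}  B2 = {a, e}  B3 = {a, g}  B4 = {a, b}  B5 = {a, c}  B6 = {a, f}
Tree: B1–B2, B1–B3, B2–B4, B2–B5, B4–B6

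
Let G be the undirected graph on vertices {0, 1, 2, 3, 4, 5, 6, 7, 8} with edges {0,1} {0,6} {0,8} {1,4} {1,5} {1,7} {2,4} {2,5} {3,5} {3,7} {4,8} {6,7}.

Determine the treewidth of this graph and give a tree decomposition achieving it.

Treewidth 3.
Bags: B1 = {3, 5, 6, 7}  B2 = {1, 5, 6, 7}  B3 = {0, 1, 5, 6}  B4 = {0, 1, 2, 5}  B5 = {0, 1, 2, 4}  B6 = {0, 2, 4, 8}
Tree: B1–B2, B2–B3, B3–B4, B4–B5, B5–B6

Every bag has size at most 4, so the width is 4 − 1 = 3 and tw(G) ≤ 3. For the lower bound: the 4 vertex sets {3,6,7}, {5}, {1}, {0,2,4,8} are disjoint, each induces a connected subgraph, and every pair is joined by at least one edge of G. Contracting each set to a single vertex therefore yields K_{4} as a minor, and since treewidth is minor-monotone, tw(G) ≥ tw(K_{4}) = 3. The upper and lower bounds meet at 3, so that is the treewidth.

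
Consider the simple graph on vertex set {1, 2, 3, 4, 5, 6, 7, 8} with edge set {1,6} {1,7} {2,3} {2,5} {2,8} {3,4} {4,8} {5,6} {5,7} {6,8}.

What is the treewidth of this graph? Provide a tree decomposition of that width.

Treewidth 2.
Bags: B1 = {2, 3, 4}  B2 = {2, 4, 8}  B3 = {2, 5, 8}  B4 = {5, 6, 8}  B5 = {5, 6, 7}  B6 = {1, 6, 7}
Tree: B1–B2, B2–B3, B3–B4, B4–B5, B5–B6

The largest bag has 3 vertices, giving width 2; this decomposition certifies tw(G) ≤ 2. Since 3–4–8–2–3 is a cycle in G, G is not acyclic. Forests are exactly the graphs of treewidth ≤ 1, so tw(G) ≥ 2. Hence tw(G) = 2 exactly.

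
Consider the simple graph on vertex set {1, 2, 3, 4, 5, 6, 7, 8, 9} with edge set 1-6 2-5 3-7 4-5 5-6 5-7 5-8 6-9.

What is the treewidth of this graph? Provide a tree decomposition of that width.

Treewidth 1.
One optimal decomposition is:
Bags: B1 = {5, 7}  B2 = {5, 6}  B3 = {4, 5}  B4 = {3, 7}  B5 = {2, 5}  B6 = {1, 6}  B7 = {6, 9}  B8 = {5, 8}
Tree: B1–B2, B1–B3, B1–B4, B3–B5, B2–B6, B6–B7, B2–B8

Every bag has size at most 2, so the width is 2 − 1 = 1 and tw(G) ≤ 1. Since G has at least one edge (e.g. 7–5), it is not an edgeless graph, so tw(G) ≥ 1. Therefore the treewidth is 1.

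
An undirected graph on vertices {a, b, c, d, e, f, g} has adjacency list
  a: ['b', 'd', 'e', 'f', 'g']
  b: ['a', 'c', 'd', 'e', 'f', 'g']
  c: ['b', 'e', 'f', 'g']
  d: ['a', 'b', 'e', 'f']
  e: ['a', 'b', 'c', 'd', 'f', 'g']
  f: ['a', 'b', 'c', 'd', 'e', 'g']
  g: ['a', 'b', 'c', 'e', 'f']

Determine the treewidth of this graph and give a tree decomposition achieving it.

Treewidth 4.
Bags: B1 = {b, c, e, f, g}  B2 = {a, b, e, f, g}  B3 = {a, b, d, e, f}
Tree: B1–B2, B2–B3

Each bag holds 5 vertices, so the decomposition has width 4, which upper-bounds the treewidth. Conversely, {b, c, e, f, g} is a clique of size 5, and the vertices of any clique must share a bag in every tree decomposition; so some bag has ≥ 5 vertices and tw(G) ≥ 4. Therefore the treewidth is 4.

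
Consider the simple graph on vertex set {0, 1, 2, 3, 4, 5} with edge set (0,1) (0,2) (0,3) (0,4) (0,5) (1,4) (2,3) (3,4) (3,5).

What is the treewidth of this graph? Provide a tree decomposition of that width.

Treewidth 2.
One optimal decomposition is:
Bags: B1 = {0, 2, 3}  B2 = {0, 3, 4}  B3 = {0, 1, 4}  B4 = {0, 3, 5}
Tree: B1–B2, B2–B3, B1–B4

The largest bag has 3 vertices, giving width 2; this decomposition certifies tw(G) ≤ 2. Conversely, {0, 1, 4} is a clique of size 3, and the vertices of any clique must share a bag in every tree decomposition; so some bag has ≥ 3 vertices and tw(G) ≥ 2. Hence tw(G) = 2 exactly.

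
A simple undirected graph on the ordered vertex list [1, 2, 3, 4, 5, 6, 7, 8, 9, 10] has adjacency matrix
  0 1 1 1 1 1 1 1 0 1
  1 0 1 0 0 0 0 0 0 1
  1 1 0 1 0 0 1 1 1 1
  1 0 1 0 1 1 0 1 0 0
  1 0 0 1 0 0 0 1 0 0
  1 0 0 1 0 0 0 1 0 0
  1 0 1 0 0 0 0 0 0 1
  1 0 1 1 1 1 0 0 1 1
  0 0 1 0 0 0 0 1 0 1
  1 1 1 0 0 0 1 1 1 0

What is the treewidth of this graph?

A width-3 tree decomposition is:
Bags: B1 = {1, 3, 8, 10}  B2 = {1, 3, 4, 8}  B3 = {1, 4, 6, 8}  B4 = {1, 4, 5, 8}  B5 = {1, 2, 3, 10}  B6 = {3, 8, 9, 10}  B7 = {1, 3, 7, 10}
Tree: B1–B2, B2–B3, B3–B4, B1–B5, B1–B6, B1–B7
Each bag holds 4 vertices, so the decomposition has width 3, which upper-bounds the treewidth. On the other hand G contains the 4-clique {1, 3, 8, 10}. A clique must lie in a single bag of any decomposition, so no decomposition can have width below 3. Therefore the treewidth is 3.

3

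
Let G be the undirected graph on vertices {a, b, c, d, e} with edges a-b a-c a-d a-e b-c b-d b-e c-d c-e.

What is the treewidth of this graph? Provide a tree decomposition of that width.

The largest bag has 4 vertices, giving width 3; this decomposition certifies tw(G) ≤ 3. On the other hand G contains the 4-clique {a, b, c, d}. A clique must lie in a single bag of any decomposition, so no decomposition can have width below 3. The upper and lower bounds meet at 3, so that is the treewidth.

Treewidth 3.
One optimal decomposition is:
Bags: B1 = {a, b, c, e}  B2 = {a, b, c, d}
Tree: B1–B2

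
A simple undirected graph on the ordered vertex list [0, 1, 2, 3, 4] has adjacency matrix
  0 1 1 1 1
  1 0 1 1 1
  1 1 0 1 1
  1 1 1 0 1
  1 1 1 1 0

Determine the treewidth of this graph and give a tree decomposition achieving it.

A single bag containing all 5 vertices is trivially a valid decomposition of width 4. For the lower bound, the 5 vertices {0, 1, 2, 3, 4} are pairwise adjacent, and any tree decomposition puts a clique entirely inside one bag — forcing width ≥ 4. Combining the bounds, tw(G) = 4.

Treewidth 4.
One such decomposition:
Bags: B1 = {0, 1, 2, 3, 4}
Tree: (single bag)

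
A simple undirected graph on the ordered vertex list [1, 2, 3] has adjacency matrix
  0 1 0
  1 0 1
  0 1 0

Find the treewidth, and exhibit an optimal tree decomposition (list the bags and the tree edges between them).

Treewidth 1.
One optimal decomposition is:
Bags: B1 = {1, 2}  B2 = {2, 3}
Tree: B1–B2

Each bag holds 2 vertices, so the decomposition has width 1, which upper-bounds the treewidth. Any graph with an edge has treewidth ≥ 1, and G has the edge 2–1. Hence tw(G) = 1 exactly.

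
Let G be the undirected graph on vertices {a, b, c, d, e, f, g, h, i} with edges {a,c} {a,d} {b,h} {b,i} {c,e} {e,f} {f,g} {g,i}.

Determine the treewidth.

1

A width-1 tree decomposition is:
Bags: B1 = {a, d}  B2 = {a, c}  B3 = {c, e}  B4 = {e, f}  B5 = {f, g}  B6 = {g, i}  B7 = {b, i}  B8 = {b, h}
Tree: B1–B2, B2–B3, B3–B4, B4–B5, B5–B6, B6–B7, B7–B8
The largest bag has 2 vertices, giving width 1; this decomposition certifies tw(G) ≤ 1. G has an edge, so its treewidth is at least 1. Combining the bounds, tw(G) = 1.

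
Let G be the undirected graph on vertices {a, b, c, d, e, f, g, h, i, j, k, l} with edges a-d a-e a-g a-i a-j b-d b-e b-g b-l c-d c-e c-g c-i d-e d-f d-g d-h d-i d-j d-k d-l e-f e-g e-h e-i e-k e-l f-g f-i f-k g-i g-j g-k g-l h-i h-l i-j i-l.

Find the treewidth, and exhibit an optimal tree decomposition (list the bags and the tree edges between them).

The largest bag has 5 vertices, giving width 4; this decomposition certifies tw(G) ≤ 4. On the other hand G contains the 5-clique {a, d, g, i, j}. A clique must lie in a single bag of any decomposition, so no decomposition can have width below 4. The upper and lower bounds meet at 4, so that is the treewidth.

Treewidth 4.
Bags: B1 = {d, e, g, i, l}  B2 = {d, e, f, g, i}  B3 = {a, d, e, g, i}  B4 = {b, d, e, g, l}  B5 = {d, e, f, g, k}  B6 = {a, d, g, i, j}  B7 = {c, d, e, g, i}  B8 = {d, e, h, i, l}
Tree: B1–B2, B1–B3, B1–B4, B2–B5, B3–B6, B1–B7, B1–B8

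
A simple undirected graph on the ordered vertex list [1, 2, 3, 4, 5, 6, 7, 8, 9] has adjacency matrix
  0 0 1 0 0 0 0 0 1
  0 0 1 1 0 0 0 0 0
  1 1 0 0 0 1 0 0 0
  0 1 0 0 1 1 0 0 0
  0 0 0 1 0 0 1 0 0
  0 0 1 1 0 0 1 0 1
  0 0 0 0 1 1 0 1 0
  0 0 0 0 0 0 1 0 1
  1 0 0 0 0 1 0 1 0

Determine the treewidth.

3

A width-3 tree decomposition is:
Bags: B1 = {1, 2, 3, 9}  B2 = {2, 3, 6, 9}  B3 = {2, 4, 6, 9}  B4 = {4, 6, 8, 9}  B5 = {4, 6, 7, 8}  B6 = {4, 5, 7, 8}
Tree: B1–B2, B2–B3, B3–B4, B4–B5, B5–B6
Every bag has size at most 4, so the width is 4 − 1 = 3 and tw(G) ≤ 3. For the lower bound: the 4 vertex sets {1,2,3}, {9}, {6}, {4,5,7,8} are disjoint, each induces a connected subgraph, and every pair is joined by at least one edge of G. Contracting each set to a single vertex therefore yields K_{4} as a minor, and since treewidth is minor-monotone, tw(G) ≥ tw(K_{4}) = 3. Therefore the treewidth is 3.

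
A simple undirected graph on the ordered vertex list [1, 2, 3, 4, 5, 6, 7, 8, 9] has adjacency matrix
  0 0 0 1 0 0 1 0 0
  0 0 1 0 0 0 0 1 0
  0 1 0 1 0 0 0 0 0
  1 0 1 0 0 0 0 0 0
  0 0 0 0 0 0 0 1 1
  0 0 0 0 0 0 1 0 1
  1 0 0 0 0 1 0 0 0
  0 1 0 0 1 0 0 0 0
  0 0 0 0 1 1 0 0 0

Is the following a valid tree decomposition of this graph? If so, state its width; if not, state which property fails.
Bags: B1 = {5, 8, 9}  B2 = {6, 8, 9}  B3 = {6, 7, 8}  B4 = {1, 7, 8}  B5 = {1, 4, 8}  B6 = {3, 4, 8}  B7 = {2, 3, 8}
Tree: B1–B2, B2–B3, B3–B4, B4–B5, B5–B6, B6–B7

Vertex coverage: the bags together contain {1, 2, 3, 4, 5, 6, 7, 8, 9}, the full vertex set. Edge coverage: each edge of G has both endpoints in at least one bag. Running intersection: for every vertex, the bags containing it form a connected subtree. All three properties hold, so this is a valid tree decomposition of width max|bag| − 1 = 2, and hence tw(G) ≤ 2.

Yes; width 2.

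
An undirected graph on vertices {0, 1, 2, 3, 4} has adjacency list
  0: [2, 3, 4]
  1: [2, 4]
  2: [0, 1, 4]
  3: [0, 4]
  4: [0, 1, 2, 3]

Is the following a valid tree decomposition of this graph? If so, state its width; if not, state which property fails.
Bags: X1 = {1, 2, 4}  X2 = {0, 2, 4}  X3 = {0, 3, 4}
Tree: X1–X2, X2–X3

Yes; width 2.

Vertex coverage: the bags together contain {0, 1, 2, 3, 4}, the full vertex set. Edge coverage: each edge of G has both endpoints in at least one bag. Running intersection: for every vertex, the bags containing it form a connected subtree. All three properties hold, so this is a valid tree decomposition of width max|bag| − 1 = 2, and hence tw(G) ≤ 2.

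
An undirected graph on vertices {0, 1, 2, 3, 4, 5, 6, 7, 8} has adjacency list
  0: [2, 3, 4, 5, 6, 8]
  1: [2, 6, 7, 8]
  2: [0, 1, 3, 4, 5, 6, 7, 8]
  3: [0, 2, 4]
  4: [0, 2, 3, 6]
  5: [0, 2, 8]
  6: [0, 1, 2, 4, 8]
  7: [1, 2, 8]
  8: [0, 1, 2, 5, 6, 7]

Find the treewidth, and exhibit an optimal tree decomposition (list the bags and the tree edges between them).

Treewidth 3.
Bags: B1 = {0, 2, 6, 8}  B2 = {0, 2, 5, 8}  B3 = {1, 2, 6, 8}  B4 = {0, 2, 4, 6}  B5 = {0, 2, 3, 4}  B6 = {1, 2, 7, 8}
Tree: B1–B2, B1–B3, B1–B4, B4–B5, B3–B6

Every bag has size at most 4, so the width is 4 − 1 = 3 and tw(G) ≤ 3. On the other hand G contains the 4-clique {0, 2, 5, 8}. A clique must lie in a single bag of any decomposition, so no decomposition can have width below 3. The upper and lower bounds meet at 3, so that is the treewidth.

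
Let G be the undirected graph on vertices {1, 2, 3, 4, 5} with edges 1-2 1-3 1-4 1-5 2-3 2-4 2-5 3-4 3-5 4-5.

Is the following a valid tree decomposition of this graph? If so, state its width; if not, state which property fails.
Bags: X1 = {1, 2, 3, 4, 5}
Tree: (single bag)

Yes; width 4.

Every vertex of G appears in some bag (union = {1, 2, 3, 4, 5}); every edge is covered by a bag; and for each vertex v the set of bags containing v is connected in the bag tree. The decomposition is therefore valid. The largest bag has 5 vertices, so the width is 4.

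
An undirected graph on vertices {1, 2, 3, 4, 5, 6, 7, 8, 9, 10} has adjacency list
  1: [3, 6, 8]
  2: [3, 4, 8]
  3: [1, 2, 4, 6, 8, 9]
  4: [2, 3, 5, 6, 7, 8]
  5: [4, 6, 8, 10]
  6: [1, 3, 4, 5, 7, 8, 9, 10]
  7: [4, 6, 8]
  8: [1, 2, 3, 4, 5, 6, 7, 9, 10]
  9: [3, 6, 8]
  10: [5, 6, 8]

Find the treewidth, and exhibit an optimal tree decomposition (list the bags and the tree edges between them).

Treewidth 3.
One such decomposition:
Bags: B1 = {3, 4, 6, 8}  B2 = {4, 5, 6, 8}  B3 = {2, 3, 4, 8}  B4 = {4, 6, 7, 8}  B5 = {1, 3, 6, 8}  B6 = {3, 6, 8, 9}  B7 = {5, 6, 8, 10}
Tree: B1–B2, B1–B3, B2–B4, B1–B5, B1–B6, B2–B7

Each bag holds 4 vertices, so the decomposition has width 3, which upper-bounds the treewidth. On the other hand G contains the 4-clique {2, 3, 4, 8}. A clique must lie in a single bag of any decomposition, so no decomposition can have width below 3. The upper and lower bounds meet at 3, so that is the treewidth.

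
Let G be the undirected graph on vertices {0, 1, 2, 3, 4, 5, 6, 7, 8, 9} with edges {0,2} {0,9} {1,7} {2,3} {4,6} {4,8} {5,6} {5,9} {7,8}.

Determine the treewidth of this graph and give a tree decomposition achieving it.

Treewidth 1.
One optimal decomposition is:
Bags: B1 = {1, 7}  B2 = {7, 8}  B3 = {4, 8}  B4 = {4, 6}  B5 = {5, 6}  B6 = {5, 9}  B7 = {0, 9}  B8 = {0, 2}  B9 = {2, 3}
Tree: B1–B2, B2–B3, B3–B4, B4–B5, B5–B6, B6–B7, B7–B8, B8–B9

The largest bag has 2 vertices, giving width 1; this decomposition certifies tw(G) ≤ 1. G has an edge, so its treewidth is at least 1. Combining the bounds, tw(G) = 1.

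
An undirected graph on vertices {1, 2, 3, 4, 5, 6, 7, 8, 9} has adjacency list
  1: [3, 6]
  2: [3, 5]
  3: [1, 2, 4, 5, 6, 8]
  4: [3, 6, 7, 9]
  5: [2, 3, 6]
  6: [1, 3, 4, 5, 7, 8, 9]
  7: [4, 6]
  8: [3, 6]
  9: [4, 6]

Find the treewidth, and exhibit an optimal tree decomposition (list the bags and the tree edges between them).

Each bag holds 3 vertices, so the decomposition has width 2, which upper-bounds the treewidth. On the other hand G contains the 3-clique {2, 3, 5}. A clique must lie in a single bag of any decomposition, so no decomposition can have width below 2. Combining the bounds, tw(G) = 2.

Treewidth 2.
Bags: B1 = {4, 6, 9}  B2 = {3, 4, 6}  B3 = {4, 6, 7}  B4 = {3, 5, 6}  B5 = {2, 3, 5}  B6 = {3, 6, 8}  B7 = {1, 3, 6}
Tree: B1–B2, B2–B3, B2–B4, B4–B5, B4–B6, B2–B7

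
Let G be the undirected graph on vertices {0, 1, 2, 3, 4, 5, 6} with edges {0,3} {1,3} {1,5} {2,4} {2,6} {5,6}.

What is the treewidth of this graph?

A width-1 tree decomposition is:
Bags: B1 = {0, 3}  B2 = {1, 3}  B3 = {1, 5}  B4 = {5, 6}  B5 = {2, 6}  B6 = {2, 4}
Tree: B1–B2, B2–B3, B3–B4, B4–B5, B5–B6
The largest bag has 2 vertices, giving width 1; this decomposition certifies tw(G) ≤ 1. G has an edge, so its treewidth is at least 1. The upper and lower bounds meet at 1, so that is the treewidth.

1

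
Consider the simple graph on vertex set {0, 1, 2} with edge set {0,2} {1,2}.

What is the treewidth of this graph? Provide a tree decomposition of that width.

The largest bag has 2 vertices, giving width 1; this decomposition certifies tw(G) ≤ 1. G has an edge, so its treewidth is at least 1. Combining the bounds, tw(G) = 1.

Treewidth 1.
One optimal decomposition is:
Bags: B1 = {0, 2}  B2 = {1, 2}
Tree: B1–B2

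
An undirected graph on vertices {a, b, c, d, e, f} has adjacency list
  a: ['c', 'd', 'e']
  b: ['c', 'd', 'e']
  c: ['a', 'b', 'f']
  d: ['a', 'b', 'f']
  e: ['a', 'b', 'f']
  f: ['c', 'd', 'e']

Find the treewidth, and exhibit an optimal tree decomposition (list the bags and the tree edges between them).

Treewidth 3.
Bags: B1 = {c, d, e, f}  B2 = {b, c, d, e}  B3 = {a, c, d, e}
Tree: B1–B2, B2–B3

Each bag holds 4 vertices, so the decomposition has width 3, which upper-bounds the treewidth. For the lower bound: the 4 vertex sets {e,f}, {b,c}, {d}, {a} are disjoint, each induces a connected subgraph, and every pair is joined by at least one edge of G. Contracting each set to a single vertex therefore yields K_{4} as a minor, and since treewidth is minor-monotone, tw(G) ≥ tw(K_{4}) = 3. Hence tw(G) = 3 exactly.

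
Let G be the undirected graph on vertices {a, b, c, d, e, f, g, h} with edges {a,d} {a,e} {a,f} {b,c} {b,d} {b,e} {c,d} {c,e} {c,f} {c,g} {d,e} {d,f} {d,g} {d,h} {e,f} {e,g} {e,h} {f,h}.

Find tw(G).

A width-3 tree decomposition is:
Bags: B1 = {a, d, e, f}  B2 = {d, e, f, h}  B3 = {c, d, e, f}  B4 = {c, d, e, g}  B5 = {b, c, d, e}
Tree: B1–B2, B2–B3, B3–B4, B3–B5
Every bag has size at most 4, so the width is 4 − 1 = 3 and tw(G) ≤ 3. For the lower bound, the 4 vertices {c, d, e, g} are pairwise adjacent, and any tree decomposition puts a clique entirely inside one bag — forcing width ≥ 3. Combining the bounds, tw(G) = 3.

3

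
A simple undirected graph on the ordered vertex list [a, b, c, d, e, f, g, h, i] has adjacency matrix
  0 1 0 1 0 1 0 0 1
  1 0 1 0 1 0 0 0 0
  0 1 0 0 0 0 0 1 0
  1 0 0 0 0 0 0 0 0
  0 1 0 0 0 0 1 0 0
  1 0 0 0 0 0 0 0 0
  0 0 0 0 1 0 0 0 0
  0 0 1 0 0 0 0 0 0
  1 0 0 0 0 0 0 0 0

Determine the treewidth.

A width-1 tree decomposition is:
Bags: B1 = {a, f}  B2 = {a, i}  B3 = {a, b}  B4 = {b, c}  B5 = {a, d}  B6 = {b, e}  B7 = {e, g}  B8 = {c, h}
Tree: B1–B2, B1–B3, B3–B4, B2–B5, B4–B6, B6–B7, B4–B8
The largest bag has 2 vertices, giving width 1; this decomposition certifies tw(G) ≤ 1. Since G has at least one edge (e.g. a–f), it is not an edgeless graph, so tw(G) ≥ 1. Combining the bounds, tw(G) = 1.

1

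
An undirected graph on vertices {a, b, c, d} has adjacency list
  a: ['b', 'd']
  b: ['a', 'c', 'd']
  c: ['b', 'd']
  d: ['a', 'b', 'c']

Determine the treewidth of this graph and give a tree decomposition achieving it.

Treewidth 2.
Bags: B1 = {b, c, d}  B2 = {a, b, d}
Tree: B1–B2

The largest bag has 3 vertices, giving width 2; this decomposition certifies tw(G) ≤ 2. For the lower bound, the 3 vertices {b, c, d} are pairwise adjacent, and any tree decomposition puts a clique entirely inside one bag — forcing width ≥ 2. Therefore the treewidth is 2.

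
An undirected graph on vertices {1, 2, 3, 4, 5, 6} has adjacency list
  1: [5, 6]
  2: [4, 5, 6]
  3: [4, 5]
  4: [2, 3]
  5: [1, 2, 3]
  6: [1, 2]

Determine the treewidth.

2

A width-2 tree decomposition is:
Bags: B1 = {2, 3, 4}  B2 = {2, 3, 5}  B3 = {2, 5, 6}  B4 = {1, 5, 6}
Tree: B1–B2, B2–B3, B3–B4
Every bag has size at most 3, so the width is 3 − 1 = 2 and tw(G) ≤ 2. Since 4–3–5–2–4 is a cycle in G, G is not acyclic. Forests are exactly the graphs of treewidth ≤ 1, so tw(G) ≥ 2. Therefore the treewidth is 2.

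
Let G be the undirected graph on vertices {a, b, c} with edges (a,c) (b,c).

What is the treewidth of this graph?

1

A width-1 tree decomposition is:
Bags: B1 = {b, c}  B2 = {a, c}
Tree: B1–B2
Every bag has size at most 2, so the width is 2 − 1 = 1 and tw(G) ≤ 1. Any graph with an edge has treewidth ≥ 1, and G has the edge b–c. Combining the bounds, tw(G) = 1.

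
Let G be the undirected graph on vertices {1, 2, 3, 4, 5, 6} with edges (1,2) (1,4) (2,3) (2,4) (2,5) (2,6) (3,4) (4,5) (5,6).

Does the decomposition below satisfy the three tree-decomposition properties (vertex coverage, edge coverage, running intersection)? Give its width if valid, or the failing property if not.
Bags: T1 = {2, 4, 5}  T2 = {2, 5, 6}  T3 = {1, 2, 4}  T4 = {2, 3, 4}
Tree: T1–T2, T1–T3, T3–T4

Vertex coverage: the bags together contain {1, 2, 3, 4, 5, 6}, the full vertex set. Edge coverage: each edge of G has both endpoints in at least one bag. Running intersection: for every vertex, the bags containing it form a connected subtree. All three properties hold, so this is a valid tree decomposition of width max|bag| − 1 = 2, and hence tw(G) ≤ 2.

Yes; width 2.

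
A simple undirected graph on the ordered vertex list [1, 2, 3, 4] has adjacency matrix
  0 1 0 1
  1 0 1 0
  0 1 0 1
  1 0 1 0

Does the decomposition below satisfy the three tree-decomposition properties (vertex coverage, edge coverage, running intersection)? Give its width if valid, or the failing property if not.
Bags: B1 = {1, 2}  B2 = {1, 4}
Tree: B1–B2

No — vertex 3 appears in no bag.

A tree decomposition must satisfy three properties: every vertex lies in some bag; for every edge, both endpoints lie together in some bag; and for every vertex, the bags containing it form a connected subtree. Here vertex 3 appears in no bag, so the decomposition is invalid.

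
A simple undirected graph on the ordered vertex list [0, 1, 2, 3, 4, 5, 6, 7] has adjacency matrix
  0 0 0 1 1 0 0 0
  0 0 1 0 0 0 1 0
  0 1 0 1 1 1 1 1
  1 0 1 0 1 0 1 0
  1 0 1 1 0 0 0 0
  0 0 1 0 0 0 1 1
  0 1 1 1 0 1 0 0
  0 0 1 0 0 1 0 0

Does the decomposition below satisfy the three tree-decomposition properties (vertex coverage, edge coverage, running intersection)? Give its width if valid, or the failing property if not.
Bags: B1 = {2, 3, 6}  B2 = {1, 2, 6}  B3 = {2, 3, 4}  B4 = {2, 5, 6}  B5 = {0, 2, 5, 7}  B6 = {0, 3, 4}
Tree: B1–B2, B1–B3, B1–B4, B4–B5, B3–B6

A tree decomposition must satisfy three properties: every vertex lies in some bag; for every edge, both endpoints lie together in some bag; and for every vertex, the bags containing it form a connected subtree. Here bags containing vertex 0 are not connected in the tree, so the decomposition is invalid.

No — bags containing vertex 0 are not connected in the tree.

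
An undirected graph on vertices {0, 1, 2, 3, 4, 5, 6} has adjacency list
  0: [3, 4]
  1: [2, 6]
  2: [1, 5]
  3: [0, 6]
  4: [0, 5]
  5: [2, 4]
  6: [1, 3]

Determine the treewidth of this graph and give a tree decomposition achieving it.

Every bag has size at most 3, so the width is 3 − 1 = 2 and tw(G) ≤ 2. The edges 0–4–5–2–1–6–3–0 form a cycle, so G is not a tree and its treewidth is at least 2. Hence tw(G) = 2 exactly.

Treewidth 2.
Bags: B1 = {0, 4, 5}  B2 = {0, 2, 5}  B3 = {0, 1, 2}  B4 = {0, 1, 6}  B5 = {0, 3, 6}
Tree: B1–B2, B2–B3, B3–B4, B4–B5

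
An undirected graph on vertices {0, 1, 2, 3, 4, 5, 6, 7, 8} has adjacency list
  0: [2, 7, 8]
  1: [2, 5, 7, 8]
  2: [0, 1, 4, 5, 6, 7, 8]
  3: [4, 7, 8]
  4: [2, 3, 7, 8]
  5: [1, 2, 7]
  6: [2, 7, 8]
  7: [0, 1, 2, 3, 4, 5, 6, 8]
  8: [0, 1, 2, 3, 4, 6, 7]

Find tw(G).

A width-3 tree decomposition is:
Bags: B1 = {1, 2, 7, 8}  B2 = {1, 2, 5, 7}  B3 = {2, 4, 7, 8}  B4 = {3, 4, 7, 8}  B5 = {0, 2, 7, 8}  B6 = {2, 6, 7, 8}
Tree: B1–B2, B1–B3, B3–B4, B3–B5, B3–B6
The largest bag has 4 vertices, giving width 3; this decomposition certifies tw(G) ≤ 3. Conversely, {0, 2, 7, 8} is a clique of size 4, and the vertices of any clique must share a bag in every tree decomposition; so some bag has ≥ 4 vertices and tw(G) ≥ 3. Combining the bounds, tw(G) = 3.

3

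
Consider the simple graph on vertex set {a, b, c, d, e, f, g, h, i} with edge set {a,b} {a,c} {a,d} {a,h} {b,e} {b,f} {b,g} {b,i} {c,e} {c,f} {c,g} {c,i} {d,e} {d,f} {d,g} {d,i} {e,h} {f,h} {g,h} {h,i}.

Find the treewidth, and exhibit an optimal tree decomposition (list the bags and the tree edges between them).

Every bag has size at most 5, so the width is 5 − 1 = 4 and tw(G) ≤ 4. For the lower bound: the 5 vertex sets {c,f}, {b,e}, {d,g}, {h}, {i} are disjoint, each induces a connected subgraph, and every pair is joined by at least one edge of G. Contracting each set to a single vertex therefore yields K_{5} as a minor, and since treewidth is minor-monotone, tw(G) ≥ tw(K_{5}) = 4. Therefore the treewidth is 4.

Treewidth 4.
Bags: B1 = {b, c, d, f, h}  B2 = {b, c, d, e, h}  B3 = {b, c, d, g, h}  B4 = {b, c, d, h, i}  B5 = {a, b, c, d, h}
Tree: B1–B2, B2–B3, B3–B4, B4–B5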